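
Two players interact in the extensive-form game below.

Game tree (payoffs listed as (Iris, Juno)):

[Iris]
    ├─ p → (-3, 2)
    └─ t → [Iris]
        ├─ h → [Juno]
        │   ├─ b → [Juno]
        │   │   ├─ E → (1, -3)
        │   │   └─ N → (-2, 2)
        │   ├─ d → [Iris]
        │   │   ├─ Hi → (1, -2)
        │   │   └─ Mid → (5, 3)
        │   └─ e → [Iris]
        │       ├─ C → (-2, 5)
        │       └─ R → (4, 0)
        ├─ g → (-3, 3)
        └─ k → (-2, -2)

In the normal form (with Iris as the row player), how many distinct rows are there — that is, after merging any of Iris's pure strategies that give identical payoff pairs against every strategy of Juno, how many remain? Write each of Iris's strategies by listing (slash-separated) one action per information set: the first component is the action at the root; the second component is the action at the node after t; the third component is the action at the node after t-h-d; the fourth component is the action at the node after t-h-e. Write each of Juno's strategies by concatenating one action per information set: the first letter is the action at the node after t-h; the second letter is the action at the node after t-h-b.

7

Iris has 24 pure strategies: p/h/Hi/C, p/h/Hi/R, p/h/Mid/C, p/h/Mid/R, p/g/Hi/C, p/g/Hi/R, p/g/Mid/C, p/g/Mid/R, p/k/Hi/C, p/k/Hi/R, p/k/Mid/C, p/k/Mid/R, t/h/Hi/C, t/h/Hi/R, t/h/Mid/C, t/h/Mid/R, t/g/Hi/C, t/g/Hi/R, t/g/Mid/C, t/g/Mid/R, t/k/Hi/C, t/k/Hi/R, t/k/Mid/C, t/k/Mid/R. Columns: bE, bN, dE, dN, eE, eN.
{p/h/Hi/C, p/h/Hi/R, p/h/Mid/C, p/h/Mid/R, p/g/Hi/C, p/g/Hi/R, p/g/Mid/C, p/g/Mid/R, p/k/Hi/C, p/k/Hi/R, p/k/Mid/C, p/k/Mid/R} → row (-3,2) (-3,2) (-3,2) (-3,2) (-3,2) (-3,2)
{t/h/Hi/C} → row (1,-3) (-2,2) (1,-2) (1,-2) (-2,5) (-2,5)
{t/h/Hi/R} → row (1,-3) (-2,2) (1,-2) (1,-2) (4,0) (4,0)
{t/h/Mid/C} → row (1,-3) (-2,2) (5,3) (5,3) (-2,5) (-2,5)
{t/h/Mid/R} → row (1,-3) (-2,2) (5,3) (5,3) (4,0) (4,0)
{t/g/Hi/C, t/g/Hi/R, t/g/Mid/C, t/g/Mid/R} → row (-3,3) (-3,3) (-3,3) (-3,3) (-3,3) (-3,3)
{t/k/Hi/C, t/k/Hi/R, t/k/Mid/C, t/k/Mid/R} → row (-2,-2) (-2,-2) (-2,-2) (-2,-2) (-2,-2) (-2,-2)
That's 7 distinct rows out of 24 strategies.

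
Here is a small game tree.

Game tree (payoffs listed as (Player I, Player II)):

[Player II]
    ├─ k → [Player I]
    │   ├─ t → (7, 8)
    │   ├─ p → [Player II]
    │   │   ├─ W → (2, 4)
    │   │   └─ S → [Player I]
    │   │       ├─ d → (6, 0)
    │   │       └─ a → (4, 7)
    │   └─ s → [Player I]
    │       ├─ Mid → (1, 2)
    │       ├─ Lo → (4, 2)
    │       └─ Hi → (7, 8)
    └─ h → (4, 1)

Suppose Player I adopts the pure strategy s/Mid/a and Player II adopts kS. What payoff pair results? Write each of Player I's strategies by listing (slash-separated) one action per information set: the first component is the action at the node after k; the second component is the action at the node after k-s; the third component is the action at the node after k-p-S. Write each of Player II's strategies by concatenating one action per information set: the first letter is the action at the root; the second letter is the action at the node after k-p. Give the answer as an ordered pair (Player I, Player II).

Trace the play path from the root:
  Player II plays k
  Player I plays s at [k]
  Player I plays Mid at [k-s]
→ terminal payoff (1, 2).
(Player I's choice at the node after k-p-S is never reached on this path, so it doesn't affect the outcome.)

(1, 2)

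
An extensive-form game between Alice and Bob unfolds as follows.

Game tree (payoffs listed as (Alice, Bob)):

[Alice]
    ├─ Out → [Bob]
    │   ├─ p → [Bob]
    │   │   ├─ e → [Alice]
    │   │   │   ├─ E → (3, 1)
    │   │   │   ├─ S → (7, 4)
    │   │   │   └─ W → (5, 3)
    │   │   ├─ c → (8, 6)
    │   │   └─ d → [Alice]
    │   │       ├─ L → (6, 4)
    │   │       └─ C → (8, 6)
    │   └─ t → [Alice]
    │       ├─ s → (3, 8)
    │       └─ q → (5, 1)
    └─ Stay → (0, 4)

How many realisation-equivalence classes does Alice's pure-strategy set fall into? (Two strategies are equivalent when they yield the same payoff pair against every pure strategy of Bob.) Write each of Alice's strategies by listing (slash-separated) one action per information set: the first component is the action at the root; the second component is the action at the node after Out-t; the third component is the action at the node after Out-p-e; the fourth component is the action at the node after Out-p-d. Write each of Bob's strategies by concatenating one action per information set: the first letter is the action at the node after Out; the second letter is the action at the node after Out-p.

13

Alice has 24 pure strategies: Out/s/E/L, Out/s/E/C, Out/s/S/L, Out/s/S/C, Out/s/W/L, Out/s/W/C, Out/q/E/L, Out/q/E/C, Out/q/S/L, Out/q/S/C, Out/q/W/L, Out/q/W/C, Stay/s/E/L, Stay/s/E/C, Stay/s/S/L, Stay/s/S/C, Stay/s/W/L, Stay/s/W/C, Stay/q/E/L, Stay/q/E/C, Stay/q/S/L, Stay/q/S/C, Stay/q/W/L, Stay/q/W/C. Columns: pe, pc, pd, te, tc, td.
{Out/s/E/L} → row (3,1) (8,6) (6,4) (3,8) (3,8) (3,8)
{Out/s/E/C} → row (3,1) (8,6) (8,6) (3,8) (3,8) (3,8)
{Out/s/S/L} → row (7,4) (8,6) (6,4) (3,8) (3,8) (3,8)
{Out/s/S/C} → row (7,4) (8,6) (8,6) (3,8) (3,8) (3,8)
{Out/s/W/L} → row (5,3) (8,6) (6,4) (3,8) (3,8) (3,8)
{Out/s/W/C} → row (5,3) (8,6) (8,6) (3,8) (3,8) (3,8)
{Out/q/E/L} → row (3,1) (8,6) (6,4) (5,1) (5,1) (5,1)
{Out/q/E/C} → row (3,1) (8,6) (8,6) (5,1) (5,1) (5,1)
{Out/q/S/L} → row (7,4) (8,6) (6,4) (5,1) (5,1) (5,1)
{Out/q/S/C} → row (7,4) (8,6) (8,6) (5,1) (5,1) (5,1)
{Out/q/W/L} → row (5,3) (8,6) (6,4) (5,1) (5,1) (5,1)
{Out/q/W/C} → row (5,3) (8,6) (8,6) (5,1) (5,1) (5,1)
{Stay/s/E/L, Stay/s/E/C, Stay/s/S/L, Stay/s/S/C, Stay/s/W/L, Stay/s/W/C, Stay/q/E/L, Stay/q/E/C, Stay/q/S/L, Stay/q/S/C, Stay/q/W/L, Stay/q/W/C} → row (0,4) (0,4) (0,4) (0,4) (0,4) (0,4)
That's 13 distinct rows out of 24 strategies.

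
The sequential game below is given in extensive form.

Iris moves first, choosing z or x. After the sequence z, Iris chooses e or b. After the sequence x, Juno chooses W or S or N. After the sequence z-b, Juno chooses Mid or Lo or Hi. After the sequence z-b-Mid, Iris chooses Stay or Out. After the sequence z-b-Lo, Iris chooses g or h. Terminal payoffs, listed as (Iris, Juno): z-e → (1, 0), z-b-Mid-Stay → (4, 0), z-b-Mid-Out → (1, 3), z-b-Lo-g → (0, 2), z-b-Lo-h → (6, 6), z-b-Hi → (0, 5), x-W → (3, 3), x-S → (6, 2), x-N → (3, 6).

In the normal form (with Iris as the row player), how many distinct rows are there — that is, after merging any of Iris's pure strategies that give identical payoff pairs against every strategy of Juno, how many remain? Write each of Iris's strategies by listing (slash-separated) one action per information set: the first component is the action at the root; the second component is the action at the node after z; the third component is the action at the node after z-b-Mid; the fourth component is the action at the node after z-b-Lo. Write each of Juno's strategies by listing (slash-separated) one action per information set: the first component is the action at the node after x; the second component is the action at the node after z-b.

Iris has 16 pure strategies: z/e/Stay/g, z/e/Stay/h, z/e/Out/g, z/e/Out/h, z/b/Stay/g, z/b/Stay/h, z/b/Out/g, z/b/Out/h, x/e/Stay/g, x/e/Stay/h, x/e/Out/g, x/e/Out/h, x/b/Stay/g, x/b/Stay/h, x/b/Out/g, x/b/Out/h. Columns: W/Mid, W/Lo, W/Hi, S/Mid, S/Lo, S/Hi, N/Mid, N/Lo, N/Hi.
{z/e/Stay/g, z/e/Stay/h, z/e/Out/g, z/e/Out/h} → row (1,0) (1,0) (1,0) (1,0) (1,0) (1,0) (1,0) (1,0) (1,0)
{z/b/Stay/g} → row (4,0) (0,2) (0,5) (4,0) (0,2) (0,5) (4,0) (0,2) (0,5)
{z/b/Stay/h} → row (4,0) (6,6) (0,5) (4,0) (6,6) (0,5) (4,0) (6,6) (0,5)
{z/b/Out/g} → row (1,3) (0,2) (0,5) (1,3) (0,2) (0,5) (1,3) (0,2) (0,5)
{z/b/Out/h} → row (1,3) (6,6) (0,5) (1,3) (6,6) (0,5) (1,3) (6,6) (0,5)
{x/e/Stay/g, x/e/Stay/h, x/e/Out/g, x/e/Out/h, x/b/Stay/g, x/b/Stay/h, x/b/Out/g, x/b/Out/h} → row (3,3) (3,3) (3,3) (6,2) (6,2) (6,2) (3,6) (3,6) (3,6)
That's 6 distinct rows out of 16 strategies.

6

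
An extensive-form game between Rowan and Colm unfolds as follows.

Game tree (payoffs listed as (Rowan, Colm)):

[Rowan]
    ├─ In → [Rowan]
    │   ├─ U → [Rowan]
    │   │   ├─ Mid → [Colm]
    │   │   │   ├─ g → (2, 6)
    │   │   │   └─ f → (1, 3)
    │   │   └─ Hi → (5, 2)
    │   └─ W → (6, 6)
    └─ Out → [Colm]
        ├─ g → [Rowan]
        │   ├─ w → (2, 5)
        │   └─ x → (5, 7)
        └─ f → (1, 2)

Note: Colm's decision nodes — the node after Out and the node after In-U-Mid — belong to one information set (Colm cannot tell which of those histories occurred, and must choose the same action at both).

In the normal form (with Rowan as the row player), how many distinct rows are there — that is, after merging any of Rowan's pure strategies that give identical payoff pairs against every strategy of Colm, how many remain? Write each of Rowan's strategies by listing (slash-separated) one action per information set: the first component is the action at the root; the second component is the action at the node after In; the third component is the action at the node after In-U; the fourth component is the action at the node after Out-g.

5

Rowan has 16 pure strategies: In/U/Mid/w, In/U/Mid/x, In/U/Hi/w, In/U/Hi/x, In/W/Mid/w, In/W/Mid/x, In/W/Hi/w, In/W/Hi/x, Out/U/Mid/w, Out/U/Mid/x, Out/U/Hi/w, Out/U/Hi/x, Out/W/Mid/w, Out/W/Mid/x, Out/W/Hi/w, Out/W/Hi/x. Columns: g, f.
{In/U/Mid/w, In/U/Mid/x} → row (2,6) (1,3)
{In/U/Hi/w, In/U/Hi/x} → row (5,2) (5,2)
{In/W/Mid/w, In/W/Mid/x, In/W/Hi/w, In/W/Hi/x} → row (6,6) (6,6)
{Out/U/Mid/w, Out/U/Hi/w, Out/W/Mid/w, Out/W/Hi/w} → row (2,5) (1,2)
{Out/U/Mid/x, Out/U/Hi/x, Out/W/Mid/x, Out/W/Hi/x} → row (5,7) (1,2)
That's 5 distinct rows out of 16 strategies.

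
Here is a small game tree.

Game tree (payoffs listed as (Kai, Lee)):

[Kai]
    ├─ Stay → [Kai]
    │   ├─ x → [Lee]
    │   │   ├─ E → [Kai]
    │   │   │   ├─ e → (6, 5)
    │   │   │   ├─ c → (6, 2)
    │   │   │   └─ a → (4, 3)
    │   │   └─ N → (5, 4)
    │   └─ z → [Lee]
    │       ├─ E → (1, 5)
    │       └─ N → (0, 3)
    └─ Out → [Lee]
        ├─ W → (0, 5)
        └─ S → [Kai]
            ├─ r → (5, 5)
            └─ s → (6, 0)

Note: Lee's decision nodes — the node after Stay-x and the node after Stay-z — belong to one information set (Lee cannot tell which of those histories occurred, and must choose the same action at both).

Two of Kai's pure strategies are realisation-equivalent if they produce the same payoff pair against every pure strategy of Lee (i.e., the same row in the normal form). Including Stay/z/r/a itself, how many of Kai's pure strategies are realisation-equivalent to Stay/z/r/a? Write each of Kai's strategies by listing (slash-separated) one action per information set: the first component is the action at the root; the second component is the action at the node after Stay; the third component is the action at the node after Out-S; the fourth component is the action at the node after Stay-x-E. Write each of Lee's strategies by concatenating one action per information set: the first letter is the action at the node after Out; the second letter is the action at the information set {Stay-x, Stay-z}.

6

Row for Stay/z/r/a (columns WE, WN, SE, SN): (1,5) (0,3) (1,5) (0,3).
Under Stay/z/r/a, Kai's choice at the node after Out-S and at the node after Stay-x-E can never be reached regardless of what Lee does, so varying those choices leaves every outcome unchanged.
Holding the reachable choices fixed and varying the unreachable ones freely already gives 2 × 3 = 6 equivalent strategies.
No other strategy reproduces this row, so those 6 are the full class: Stay/z/r/e, Stay/z/r/c, Stay/z/r/a, Stay/z/s/e, Stay/z/s/c, Stay/z/s/a.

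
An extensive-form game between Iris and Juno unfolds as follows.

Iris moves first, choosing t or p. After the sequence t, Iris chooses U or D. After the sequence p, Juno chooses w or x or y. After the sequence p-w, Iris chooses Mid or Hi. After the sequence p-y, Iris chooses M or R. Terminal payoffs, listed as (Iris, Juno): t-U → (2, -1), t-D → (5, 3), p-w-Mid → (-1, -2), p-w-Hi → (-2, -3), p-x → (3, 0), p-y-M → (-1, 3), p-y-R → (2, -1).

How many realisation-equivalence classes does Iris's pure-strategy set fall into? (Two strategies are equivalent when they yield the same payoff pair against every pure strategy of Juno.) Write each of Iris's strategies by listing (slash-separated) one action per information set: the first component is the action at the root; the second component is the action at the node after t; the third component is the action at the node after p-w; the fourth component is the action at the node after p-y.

Iris has 16 pure strategies: t/U/Mid/M, t/U/Mid/R, t/U/Hi/M, t/U/Hi/R, t/D/Mid/M, t/D/Mid/R, t/D/Hi/M, t/D/Hi/R, p/U/Mid/M, p/U/Mid/R, p/U/Hi/M, p/U/Hi/R, p/D/Mid/M, p/D/Mid/R, p/D/Hi/M, p/D/Hi/R. Columns: w, x, y.
{t/U/Mid/M, t/U/Mid/R, t/U/Hi/M, t/U/Hi/R} → row (2,-1) (2,-1) (2,-1)
{t/D/Mid/M, t/D/Mid/R, t/D/Hi/M, t/D/Hi/R} → row (5,3) (5,3) (5,3)
{p/U/Mid/M, p/D/Mid/M} → row (-1,-2) (3,0) (-1,3)
{p/U/Mid/R, p/D/Mid/R} → row (-1,-2) (3,0) (2,-1)
{p/U/Hi/M, p/D/Hi/M} → row (-2,-3) (3,0) (-1,3)
{p/U/Hi/R, p/D/Hi/R} → row (-2,-3) (3,0) (2,-1)
That's 6 distinct rows out of 16 strategies.

6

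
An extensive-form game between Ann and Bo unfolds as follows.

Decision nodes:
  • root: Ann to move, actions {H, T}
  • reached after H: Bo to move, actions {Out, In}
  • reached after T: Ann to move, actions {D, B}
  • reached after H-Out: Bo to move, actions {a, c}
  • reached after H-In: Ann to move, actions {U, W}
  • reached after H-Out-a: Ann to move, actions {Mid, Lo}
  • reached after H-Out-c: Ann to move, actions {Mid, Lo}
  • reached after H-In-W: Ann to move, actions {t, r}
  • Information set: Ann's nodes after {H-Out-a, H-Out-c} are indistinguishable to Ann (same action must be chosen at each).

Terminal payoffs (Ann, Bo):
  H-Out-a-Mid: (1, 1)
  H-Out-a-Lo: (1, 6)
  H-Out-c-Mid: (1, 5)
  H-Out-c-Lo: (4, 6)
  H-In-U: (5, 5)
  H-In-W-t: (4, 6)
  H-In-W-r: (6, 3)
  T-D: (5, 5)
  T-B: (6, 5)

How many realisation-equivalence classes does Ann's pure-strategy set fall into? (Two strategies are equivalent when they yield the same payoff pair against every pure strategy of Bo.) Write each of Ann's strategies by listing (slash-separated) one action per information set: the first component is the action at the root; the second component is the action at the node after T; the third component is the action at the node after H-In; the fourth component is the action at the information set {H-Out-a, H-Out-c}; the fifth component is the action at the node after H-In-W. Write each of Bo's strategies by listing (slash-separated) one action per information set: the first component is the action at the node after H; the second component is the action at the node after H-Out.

8

Ann has 32 pure strategies: H/D/U/Mid/t, H/D/U/Mid/r, H/D/U/Lo/t, H/D/U/Lo/r, H/D/W/Mid/t, H/D/W/Mid/r, H/D/W/Lo/t, H/D/W/Lo/r, H/B/U/Mid/t, H/B/U/Mid/r, H/B/U/Lo/t, H/B/U/Lo/r, H/B/W/Mid/t, H/B/W/Mid/r, H/B/W/Lo/t, H/B/W/Lo/r, T/D/U/Mid/t, T/D/U/Mid/r, T/D/U/Lo/t, T/D/U/Lo/r, T/D/W/Mid/t, T/D/W/Mid/r, T/D/W/Lo/t, T/D/W/Lo/r, T/B/U/Mid/t, T/B/U/Mid/r, T/B/U/Lo/t, T/B/U/Lo/r, T/B/W/Mid/t, T/B/W/Mid/r, T/B/W/Lo/t, T/B/W/Lo/r. Columns: Out/a, Out/c, In/a, In/c.
{H/D/U/Mid/t, H/D/U/Mid/r, H/B/U/Mid/t, H/B/U/Mid/r} → row (1,1) (1,5) (5,5) (5,5)
{H/D/U/Lo/t, H/D/U/Lo/r, H/B/U/Lo/t, H/B/U/Lo/r} → row (1,6) (4,6) (5,5) (5,5)
{H/D/W/Mid/t, H/B/W/Mid/t} → row (1,1) (1,5) (4,6) (4,6)
{H/D/W/Mid/r, H/B/W/Mid/r} → row (1,1) (1,5) (6,3) (6,3)
{H/D/W/Lo/t, H/B/W/Lo/t} → row (1,6) (4,6) (4,6) (4,6)
{H/D/W/Lo/r, H/B/W/Lo/r} → row (1,6) (4,6) (6,3) (6,3)
{T/D/U/Mid/t, T/D/U/Mid/r, T/D/U/Lo/t, T/D/U/Lo/r, T/D/W/Mid/t, T/D/W/Mid/r, T/D/W/Lo/t, T/D/W/Lo/r} → row (5,5) (5,5) (5,5) (5,5)
{T/B/U/Mid/t, T/B/U/Mid/r, T/B/U/Lo/t, T/B/U/Lo/r, T/B/W/Mid/t, T/B/W/Mid/r, T/B/W/Lo/t, T/B/W/Lo/r} → row (6,5) (6,5) (6,5) (6,5)
That's 8 distinct rows out of 32 strategies.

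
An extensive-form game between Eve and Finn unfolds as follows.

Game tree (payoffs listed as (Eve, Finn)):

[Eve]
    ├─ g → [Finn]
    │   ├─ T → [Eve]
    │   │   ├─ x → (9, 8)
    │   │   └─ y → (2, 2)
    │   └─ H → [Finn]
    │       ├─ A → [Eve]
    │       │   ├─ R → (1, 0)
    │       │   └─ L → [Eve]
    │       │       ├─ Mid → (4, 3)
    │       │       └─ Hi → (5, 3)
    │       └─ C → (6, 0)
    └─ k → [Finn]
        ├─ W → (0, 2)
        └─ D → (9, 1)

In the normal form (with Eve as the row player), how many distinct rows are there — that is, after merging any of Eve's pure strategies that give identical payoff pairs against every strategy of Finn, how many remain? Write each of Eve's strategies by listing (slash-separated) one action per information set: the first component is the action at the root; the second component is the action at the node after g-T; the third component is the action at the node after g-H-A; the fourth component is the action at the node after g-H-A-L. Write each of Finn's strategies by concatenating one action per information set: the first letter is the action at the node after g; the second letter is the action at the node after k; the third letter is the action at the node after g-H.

7

Eve has 16 pure strategies: g/x/R/Mid, g/x/R/Hi, g/x/L/Mid, g/x/L/Hi, g/y/R/Mid, g/y/R/Hi, g/y/L/Mid, g/y/L/Hi, k/x/R/Mid, k/x/R/Hi, k/x/L/Mid, k/x/L/Hi, k/y/R/Mid, k/y/R/Hi, k/y/L/Mid, k/y/L/Hi. Columns: TWA, TWC, TDA, TDC, HWA, HWC, HDA, HDC.
{g/x/R/Mid, g/x/R/Hi} → row (9,8) (9,8) (9,8) (9,8) (1,0) (6,0) (1,0) (6,0)
{g/x/L/Mid} → row (9,8) (9,8) (9,8) (9,8) (4,3) (6,0) (4,3) (6,0)
{g/x/L/Hi} → row (9,8) (9,8) (9,8) (9,8) (5,3) (6,0) (5,3) (6,0)
{g/y/R/Mid, g/y/R/Hi} → row (2,2) (2,2) (2,2) (2,2) (1,0) (6,0) (1,0) (6,0)
{g/y/L/Mid} → row (2,2) (2,2) (2,2) (2,2) (4,3) (6,0) (4,3) (6,0)
{g/y/L/Hi} → row (2,2) (2,2) (2,2) (2,2) (5,3) (6,0) (5,3) (6,0)
{k/x/R/Mid, k/x/R/Hi, k/x/L/Mid, k/x/L/Hi, k/y/R/Mid, k/y/R/Hi, k/y/L/Mid, k/y/L/Hi} → row (0,2) (0,2) (9,1) (9,1) (0,2) (0,2) (9,1) (9,1)
That's 7 distinct rows out of 16 strategies.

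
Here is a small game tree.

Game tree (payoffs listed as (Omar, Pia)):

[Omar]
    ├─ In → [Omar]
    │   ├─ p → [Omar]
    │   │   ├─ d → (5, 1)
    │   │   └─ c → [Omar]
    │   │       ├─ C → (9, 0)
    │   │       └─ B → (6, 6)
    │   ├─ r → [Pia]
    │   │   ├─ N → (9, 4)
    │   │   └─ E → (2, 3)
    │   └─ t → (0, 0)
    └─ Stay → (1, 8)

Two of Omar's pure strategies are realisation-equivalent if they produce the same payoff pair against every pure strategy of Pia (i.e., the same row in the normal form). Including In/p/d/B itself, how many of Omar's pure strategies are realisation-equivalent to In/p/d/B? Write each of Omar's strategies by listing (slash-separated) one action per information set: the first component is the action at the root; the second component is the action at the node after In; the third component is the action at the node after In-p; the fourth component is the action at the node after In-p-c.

Row for In/p/d/B (columns N, E): (5,1) (5,1).
Under In/p/d/B, Omar's choice at the node after In-p-c can never be reached regardless of what Pia does, so varying those choices leaves every outcome unchanged.
Holding the reachable choices fixed and varying the unreachable one freely already gives 2 equivalent strategies.
No other strategy reproduces this row, so those 2 are the full class: In/p/d/C, In/p/d/B.

2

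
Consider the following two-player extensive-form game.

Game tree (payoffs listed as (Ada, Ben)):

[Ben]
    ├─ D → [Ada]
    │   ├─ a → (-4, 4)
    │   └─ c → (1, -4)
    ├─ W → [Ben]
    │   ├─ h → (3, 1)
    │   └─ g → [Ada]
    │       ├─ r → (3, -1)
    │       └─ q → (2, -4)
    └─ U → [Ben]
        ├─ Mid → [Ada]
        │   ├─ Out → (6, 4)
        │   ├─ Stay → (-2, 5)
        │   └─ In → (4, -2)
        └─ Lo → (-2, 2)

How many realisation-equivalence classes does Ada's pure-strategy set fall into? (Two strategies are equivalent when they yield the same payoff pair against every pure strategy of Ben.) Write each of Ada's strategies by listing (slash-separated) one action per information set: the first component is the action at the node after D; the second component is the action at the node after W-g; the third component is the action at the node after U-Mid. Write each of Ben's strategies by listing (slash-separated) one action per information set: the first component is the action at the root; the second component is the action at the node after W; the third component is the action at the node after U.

Ada has 12 pure strategies: a/r/Out, a/r/Stay, a/r/In, a/q/Out, a/q/Stay, a/q/In, c/r/Out, c/r/Stay, c/r/In, c/q/Out, c/q/Stay, c/q/In. Columns: D/h/Mid, D/h/Lo, D/g/Mid, D/g/Lo, W/h/Mid, W/h/Lo, W/g/Mid, W/g/Lo, U/h/Mid, U/h/Lo, U/g/Mid, U/g/Lo.
{a/r/Out} → row (-4,4) (-4,4) (-4,4) (-4,4) (3,1) (3,1) (3,-1) (3,-1) (6,4) (-2,2) (6,4) (-2,2)
{a/r/Stay} → row (-4,4) (-4,4) (-4,4) (-4,4) (3,1) (3,1) (3,-1) (3,-1) (-2,5) (-2,2) (-2,5) (-2,2)
{a/r/In} → row (-4,4) (-4,4) (-4,4) (-4,4) (3,1) (3,1) (3,-1) (3,-1) (4,-2) (-2,2) (4,-2) (-2,2)
{a/q/Out} → row (-4,4) (-4,4) (-4,4) (-4,4) (3,1) (3,1) (2,-4) (2,-4) (6,4) (-2,2) (6,4) (-2,2)
{a/q/Stay} → row (-4,4) (-4,4) (-4,4) (-4,4) (3,1) (3,1) (2,-4) (2,-4) (-2,5) (-2,2) (-2,5) (-2,2)
{a/q/In} → row (-4,4) (-4,4) (-4,4) (-4,4) (3,1) (3,1) (2,-4) (2,-4) (4,-2) (-2,2) (4,-2) (-2,2)
{c/r/Out} → row (1,-4) (1,-4) (1,-4) (1,-4) (3,1) (3,1) (3,-1) (3,-1) (6,4) (-2,2) (6,4) (-2,2)
{c/r/Stay} → row (1,-4) (1,-4) (1,-4) (1,-4) (3,1) (3,1) (3,-1) (3,-1) (-2,5) (-2,2) (-2,5) (-2,2)
{c/r/In} → row (1,-4) (1,-4) (1,-4) (1,-4) (3,1) (3,1) (3,-1) (3,-1) (4,-2) (-2,2) (4,-2) (-2,2)
{c/q/Out} → row (1,-4) (1,-4) (1,-4) (1,-4) (3,1) (3,1) (2,-4) (2,-4) (6,4) (-2,2) (6,4) (-2,2)
{c/q/Stay} → row (1,-4) (1,-4) (1,-4) (1,-4) (3,1) (3,1) (2,-4) (2,-4) (-2,5) (-2,2) (-2,5) (-2,2)
{c/q/In} → row (1,-4) (1,-4) (1,-4) (1,-4) (3,1) (3,1) (2,-4) (2,-4) (4,-2) (-2,2) (4,-2) (-2,2)
That's 12 distinct rows out of 12 strategies.

12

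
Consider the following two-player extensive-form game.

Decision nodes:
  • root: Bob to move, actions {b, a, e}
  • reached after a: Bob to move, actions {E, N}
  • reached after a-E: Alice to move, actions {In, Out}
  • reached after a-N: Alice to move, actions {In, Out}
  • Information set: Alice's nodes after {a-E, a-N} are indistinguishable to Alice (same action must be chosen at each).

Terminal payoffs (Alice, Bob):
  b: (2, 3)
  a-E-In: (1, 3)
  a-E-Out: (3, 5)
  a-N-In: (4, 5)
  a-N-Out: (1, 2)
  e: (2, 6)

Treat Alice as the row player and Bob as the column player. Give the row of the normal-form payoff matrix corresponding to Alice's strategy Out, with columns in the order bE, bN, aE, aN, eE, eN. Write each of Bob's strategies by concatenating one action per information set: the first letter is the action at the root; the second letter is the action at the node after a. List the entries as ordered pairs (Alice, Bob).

vs bE: Bob plays b → (2, 3)
vs bN: Bob plays b → (2, 3)
vs aE: Bob plays a → Bob plays E at [a] → Alice plays Out at [a-E] → (3, 5)
vs aN: Bob plays a → Bob plays N at [a] → Alice plays Out at [a-N] → (1, 2)
vs eE: Bob plays e → (2, 6)
vs eN: Bob plays e → (2, 6)

(2,3) (2,3) (3,5) (1,2) (2,6) (2,6)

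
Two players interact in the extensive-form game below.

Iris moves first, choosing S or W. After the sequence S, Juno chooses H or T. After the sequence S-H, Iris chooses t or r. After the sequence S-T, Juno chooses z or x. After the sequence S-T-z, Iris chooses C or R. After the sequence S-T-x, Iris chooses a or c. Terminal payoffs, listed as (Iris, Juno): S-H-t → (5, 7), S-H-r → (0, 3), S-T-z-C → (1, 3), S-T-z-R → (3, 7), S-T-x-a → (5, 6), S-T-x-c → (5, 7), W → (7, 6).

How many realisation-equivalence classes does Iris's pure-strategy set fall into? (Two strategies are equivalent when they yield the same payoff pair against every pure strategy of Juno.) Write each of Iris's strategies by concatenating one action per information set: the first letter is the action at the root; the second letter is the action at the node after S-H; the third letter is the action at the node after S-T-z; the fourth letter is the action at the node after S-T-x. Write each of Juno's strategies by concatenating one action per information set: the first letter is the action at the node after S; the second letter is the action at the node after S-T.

Iris has 16 pure strategies: StCa, StCc, StRa, StRc, SrCa, SrCc, SrRa, SrRc, WtCa, WtCc, WtRa, WtRc, WrCa, WrCc, WrRa, WrRc. Columns: Hz, Hx, Tz, Tx.
{StCa} → row (5,7) (5,7) (1,3) (5,6)
{StCc} → row (5,7) (5,7) (1,3) (5,7)
{StRa} → row (5,7) (5,7) (3,7) (5,6)
{StRc} → row (5,7) (5,7) (3,7) (5,7)
{SrCa} → row (0,3) (0,3) (1,3) (5,6)
{SrCc} → row (0,3) (0,3) (1,3) (5,7)
{SrRa} → row (0,3) (0,3) (3,7) (5,6)
{SrRc} → row (0,3) (0,3) (3,7) (5,7)
{WtCa, WtCc, WtRa, WtRc, WrCa, WrCc, WrRa, WrRc} → row (7,6) (7,6) (7,6) (7,6)
That's 9 distinct rows out of 16 strategies.

9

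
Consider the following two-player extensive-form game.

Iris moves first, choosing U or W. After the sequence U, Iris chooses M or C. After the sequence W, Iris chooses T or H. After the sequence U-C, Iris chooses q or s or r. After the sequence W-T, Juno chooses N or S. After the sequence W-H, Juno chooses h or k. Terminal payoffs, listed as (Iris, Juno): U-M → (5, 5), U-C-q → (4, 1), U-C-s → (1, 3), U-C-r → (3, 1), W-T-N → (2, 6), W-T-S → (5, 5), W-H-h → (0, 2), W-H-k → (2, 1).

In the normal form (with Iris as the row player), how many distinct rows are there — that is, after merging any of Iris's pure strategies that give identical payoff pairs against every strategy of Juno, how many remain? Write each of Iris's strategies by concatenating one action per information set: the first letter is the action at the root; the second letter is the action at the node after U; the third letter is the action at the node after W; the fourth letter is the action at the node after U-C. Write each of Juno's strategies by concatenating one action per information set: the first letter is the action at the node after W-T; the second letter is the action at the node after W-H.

Iris has 24 pure strategies: UMTq, UMTs, UMTr, UMHq, UMHs, UMHr, UCTq, UCTs, UCTr, UCHq, UCHs, UCHr, WMTq, WMTs, WMTr, WMHq, WMHs, WMHr, WCTq, WCTs, WCTr, WCHq, WCHs, WCHr. Columns: Nh, Nk, Sh, Sk.
{UMTq, UMTs, UMTr, UMHq, UMHs, UMHr} → row (5,5) (5,5) (5,5) (5,5)
{UCTq, UCHq} → row (4,1) (4,1) (4,1) (4,1)
{UCTs, UCHs} → row (1,3) (1,3) (1,3) (1,3)
{UCTr, UCHr} → row (3,1) (3,1) (3,1) (3,1)
{WMTq, WMTs, WMTr, WCTq, WCTs, WCTr} → row (2,6) (2,6) (5,5) (5,5)
{WMHq, WMHs, WMHr, WCHq, WCHs, WCHr} → row (0,2) (2,1) (0,2) (2,1)
That's 6 distinct rows out of 24 strategies.

6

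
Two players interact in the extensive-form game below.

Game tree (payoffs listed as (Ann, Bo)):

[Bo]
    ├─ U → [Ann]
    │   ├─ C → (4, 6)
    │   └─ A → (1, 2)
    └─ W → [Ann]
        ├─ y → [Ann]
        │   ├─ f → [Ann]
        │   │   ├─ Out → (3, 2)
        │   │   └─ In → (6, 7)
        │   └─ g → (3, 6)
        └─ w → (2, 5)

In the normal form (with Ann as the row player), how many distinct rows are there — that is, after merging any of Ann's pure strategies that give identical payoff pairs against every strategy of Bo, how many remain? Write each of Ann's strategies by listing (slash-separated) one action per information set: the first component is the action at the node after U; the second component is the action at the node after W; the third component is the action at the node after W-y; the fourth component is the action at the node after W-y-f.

8

Ann has 16 pure strategies: C/y/f/Out, C/y/f/In, C/y/g/Out, C/y/g/In, C/w/f/Out, C/w/f/In, C/w/g/Out, C/w/g/In, A/y/f/Out, A/y/f/In, A/y/g/Out, A/y/g/In, A/w/f/Out, A/w/f/In, A/w/g/Out, A/w/g/In. Columns: U, W.
{C/y/f/Out} → row (4,6) (3,2)
{C/y/f/In} → row (4,6) (6,7)
{C/y/g/Out, C/y/g/In} → row (4,6) (3,6)
{C/w/f/Out, C/w/f/In, C/w/g/Out, C/w/g/In} → row (4,6) (2,5)
{A/y/f/Out} → row (1,2) (3,2)
{A/y/f/In} → row (1,2) (6,7)
{A/y/g/Out, A/y/g/In} → row (1,2) (3,6)
{A/w/f/Out, A/w/f/In, A/w/g/Out, A/w/g/In} → row (1,2) (2,5)
That's 8 distinct rows out of 16 strategies.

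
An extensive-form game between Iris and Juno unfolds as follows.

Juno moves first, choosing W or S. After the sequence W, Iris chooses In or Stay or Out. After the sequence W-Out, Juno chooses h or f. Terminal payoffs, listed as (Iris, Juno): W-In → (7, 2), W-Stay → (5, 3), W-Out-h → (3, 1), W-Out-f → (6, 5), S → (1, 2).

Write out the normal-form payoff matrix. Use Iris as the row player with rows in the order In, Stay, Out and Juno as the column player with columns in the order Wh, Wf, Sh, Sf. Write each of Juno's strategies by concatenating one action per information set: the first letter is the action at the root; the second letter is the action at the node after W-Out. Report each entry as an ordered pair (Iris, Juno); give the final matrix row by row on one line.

In: (7,2) (7,2) (1,2) (1,2) | Stay: (5,3) (5,3) (1,2) (1,2) | Out: (3,1) (6,5) (1,2) (1,2)

Row In: Wh→(7,2), Wf→(7,2), Sh→(1,2), Sf→(1,2)
Row Stay: Wh→(5,3), Wf→(5,3), Sh→(1,2), Sf→(1,2)
Row Out: Wh→(3,1), Wf→(6,5), Sh→(1,2), Sf→(1,2)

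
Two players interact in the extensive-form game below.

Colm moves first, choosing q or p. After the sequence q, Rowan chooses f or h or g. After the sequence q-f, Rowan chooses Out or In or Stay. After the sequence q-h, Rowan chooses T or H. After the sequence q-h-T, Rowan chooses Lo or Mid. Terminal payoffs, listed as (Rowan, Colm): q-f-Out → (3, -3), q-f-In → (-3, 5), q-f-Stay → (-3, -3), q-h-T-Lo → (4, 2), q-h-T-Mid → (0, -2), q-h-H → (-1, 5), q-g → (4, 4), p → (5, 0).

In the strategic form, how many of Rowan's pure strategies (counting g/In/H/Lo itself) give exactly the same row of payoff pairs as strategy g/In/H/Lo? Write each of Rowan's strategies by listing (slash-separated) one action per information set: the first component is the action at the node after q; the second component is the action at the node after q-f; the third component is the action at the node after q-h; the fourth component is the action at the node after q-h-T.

Row for g/In/H/Lo (columns q, p): (4,4) (5,0).
Under g/In/H/Lo, Rowan's choice at the node after q-f and at the node after q-h and at the node after q-h-T can never be reached regardless of what Colm does, so varying those choices leaves every outcome unchanged.
Holding the reachable choices fixed and varying the unreachable ones freely already gives 3 × 2 × 2 = 12 equivalent strategies.
No other strategy reproduces this row, so those 12 are the full class: g/Out/T/Lo, g/Out/T/Mid, g/Out/H/Lo, g/Out/H/Mid, g/In/T/Lo, g/In/T/Mid, g/In/H/Lo, g/In/H/Mid, g/Stay/T/Lo, g/Stay/T/Mid, g/Stay/H/Lo, g/Stay/H/Mid.

12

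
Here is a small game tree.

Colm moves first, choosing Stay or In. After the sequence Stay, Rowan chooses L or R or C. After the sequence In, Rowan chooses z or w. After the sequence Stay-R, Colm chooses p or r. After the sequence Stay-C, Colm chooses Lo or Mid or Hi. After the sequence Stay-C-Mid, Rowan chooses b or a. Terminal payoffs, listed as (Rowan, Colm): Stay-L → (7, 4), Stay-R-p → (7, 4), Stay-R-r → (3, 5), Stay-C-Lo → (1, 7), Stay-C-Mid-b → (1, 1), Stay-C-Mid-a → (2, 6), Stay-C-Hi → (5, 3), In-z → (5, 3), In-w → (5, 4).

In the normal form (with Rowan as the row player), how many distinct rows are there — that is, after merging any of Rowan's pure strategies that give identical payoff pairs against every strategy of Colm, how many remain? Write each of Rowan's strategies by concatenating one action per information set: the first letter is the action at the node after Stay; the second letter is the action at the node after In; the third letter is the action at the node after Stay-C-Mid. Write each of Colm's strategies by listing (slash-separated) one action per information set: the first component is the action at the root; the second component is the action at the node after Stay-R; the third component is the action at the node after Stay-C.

Rowan has 12 pure strategies: Lzb, Lza, Lwb, Lwa, Rzb, Rza, Rwb, Rwa, Czb, Cza, Cwb, Cwa. Columns: Stay/p/Lo, Stay/p/Mid, Stay/p/Hi, Stay/r/Lo, Stay/r/Mid, Stay/r/Hi, In/p/Lo, In/p/Mid, In/p/Hi, In/r/Lo, In/r/Mid, In/r/Hi.
{Lzb, Lza} → row (7,4) (7,4) (7,4) (7,4) (7,4) (7,4) (5,3) (5,3) (5,3) (5,3) (5,3) (5,3)
{Lwb, Lwa} → row (7,4) (7,4) (7,4) (7,4) (7,4) (7,4) (5,4) (5,4) (5,4) (5,4) (5,4) (5,4)
{Rzb, Rza} → row (7,4) (7,4) (7,4) (3,5) (3,5) (3,5) (5,3) (5,3) (5,3) (5,3) (5,3) (5,3)
{Rwb, Rwa} → row (7,4) (7,4) (7,4) (3,5) (3,5) (3,5) (5,4) (5,4) (5,4) (5,4) (5,4) (5,4)
{Czb} → row (1,7) (1,1) (5,3) (1,7) (1,1) (5,3) (5,3) (5,3) (5,3) (5,3) (5,3) (5,3)
{Cza} → row (1,7) (2,6) (5,3) (1,7) (2,6) (5,3) (5,3) (5,3) (5,3) (5,3) (5,3) (5,3)
{Cwb} → row (1,7) (1,1) (5,3) (1,7) (1,1) (5,3) (5,4) (5,4) (5,4) (5,4) (5,4) (5,4)
{Cwa} → row (1,7) (2,6) (5,3) (1,7) (2,6) (5,3) (5,4) (5,4) (5,4) (5,4) (5,4) (5,4)
That's 8 distinct rows out of 12 strategies.

8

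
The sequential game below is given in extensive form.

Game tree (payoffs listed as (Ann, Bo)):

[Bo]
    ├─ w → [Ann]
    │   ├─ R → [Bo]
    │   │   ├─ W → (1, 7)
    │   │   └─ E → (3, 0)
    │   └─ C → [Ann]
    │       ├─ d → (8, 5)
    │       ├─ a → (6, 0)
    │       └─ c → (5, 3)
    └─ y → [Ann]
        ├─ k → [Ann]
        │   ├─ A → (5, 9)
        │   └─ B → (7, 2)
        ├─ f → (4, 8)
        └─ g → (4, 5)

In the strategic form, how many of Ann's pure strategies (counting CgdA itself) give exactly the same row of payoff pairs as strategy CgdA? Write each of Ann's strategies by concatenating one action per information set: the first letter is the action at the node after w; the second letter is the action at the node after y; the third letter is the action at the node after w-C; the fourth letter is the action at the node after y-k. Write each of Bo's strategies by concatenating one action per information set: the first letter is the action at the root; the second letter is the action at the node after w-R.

Row for CgdA (columns wW, wE, yW, yE): (8,5) (8,5) (4,5) (4,5).
Under CgdA, Ann's choice at the node after y-k can never be reached regardless of what Bo does, so varying those choices leaves every outcome unchanged.
Holding the reachable choices fixed and varying the unreachable one freely already gives 2 equivalent strategies.
No other strategy reproduces this row, so those 2 are the full class: CgdA, CgdB.

2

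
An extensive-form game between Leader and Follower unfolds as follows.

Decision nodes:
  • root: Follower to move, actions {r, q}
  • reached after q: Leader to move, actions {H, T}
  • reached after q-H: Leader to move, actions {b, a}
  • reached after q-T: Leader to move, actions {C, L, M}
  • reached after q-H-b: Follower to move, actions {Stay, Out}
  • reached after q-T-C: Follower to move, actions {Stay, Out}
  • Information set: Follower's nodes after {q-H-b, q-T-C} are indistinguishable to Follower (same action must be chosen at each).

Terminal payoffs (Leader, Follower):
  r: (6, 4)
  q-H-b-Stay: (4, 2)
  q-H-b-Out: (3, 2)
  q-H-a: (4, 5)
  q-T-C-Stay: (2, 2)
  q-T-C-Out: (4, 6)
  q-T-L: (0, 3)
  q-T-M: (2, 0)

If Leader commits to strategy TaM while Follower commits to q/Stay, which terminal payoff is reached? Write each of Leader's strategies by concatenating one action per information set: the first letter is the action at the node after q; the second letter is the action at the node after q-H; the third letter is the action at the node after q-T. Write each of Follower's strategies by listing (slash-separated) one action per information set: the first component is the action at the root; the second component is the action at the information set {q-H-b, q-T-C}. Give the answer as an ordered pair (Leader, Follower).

(2, 0)

Trace the play path from the root:
  Follower plays q
  Leader plays T at [q]
  Leader plays M at [q-T]
→ terminal payoff (2, 0).
(Leader's choice at the node after q-H is never reached on this path, so it doesn't affect the outcome.)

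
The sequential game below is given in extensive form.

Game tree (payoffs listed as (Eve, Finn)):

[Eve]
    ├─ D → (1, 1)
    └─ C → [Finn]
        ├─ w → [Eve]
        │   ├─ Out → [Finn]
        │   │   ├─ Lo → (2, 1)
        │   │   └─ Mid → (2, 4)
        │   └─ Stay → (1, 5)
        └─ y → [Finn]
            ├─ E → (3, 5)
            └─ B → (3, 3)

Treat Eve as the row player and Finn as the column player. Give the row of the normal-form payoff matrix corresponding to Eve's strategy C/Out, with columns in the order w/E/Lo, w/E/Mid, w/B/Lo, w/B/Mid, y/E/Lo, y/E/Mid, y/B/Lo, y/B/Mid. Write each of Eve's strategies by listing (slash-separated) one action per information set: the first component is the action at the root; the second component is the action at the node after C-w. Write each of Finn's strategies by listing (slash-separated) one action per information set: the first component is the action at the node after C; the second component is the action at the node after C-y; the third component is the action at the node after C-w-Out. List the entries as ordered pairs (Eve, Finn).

(2,1) (2,4) (2,1) (2,4) (3,5) (3,5) (3,3) (3,3)

vs w/E/Lo: Eve plays C → Finn plays w at [C] → Eve plays Out at [C-w] → Finn plays Lo at [C-w-Out] → (2, 1)
vs w/E/Mid: Eve plays C → Finn plays w at [C] → Eve plays Out at [C-w] → Finn plays Mid at [C-w-Out] → (2, 4)
vs w/B/Lo: Eve plays C → Finn plays w at [C] → Eve plays Out at [C-w] → Finn plays Lo at [C-w-Out] → (2, 1)
vs w/B/Mid: Eve plays C → Finn plays w at [C] → Eve plays Out at [C-w] → Finn plays Mid at [C-w-Out] → (2, 4)
vs y/E/Lo: Eve plays C → Finn plays y at [C] → Finn plays E at [C-y] → (3, 5)
vs y/E/Mid: Eve plays C → Finn plays y at [C] → Finn plays E at [C-y] → (3, 5)
vs y/B/Lo: Eve plays C → Finn plays y at [C] → Finn plays B at [C-y] → (3, 3)
vs y/B/Mid: Eve plays C → Finn plays y at [C] → Finn plays B at [C-y] → (3, 3)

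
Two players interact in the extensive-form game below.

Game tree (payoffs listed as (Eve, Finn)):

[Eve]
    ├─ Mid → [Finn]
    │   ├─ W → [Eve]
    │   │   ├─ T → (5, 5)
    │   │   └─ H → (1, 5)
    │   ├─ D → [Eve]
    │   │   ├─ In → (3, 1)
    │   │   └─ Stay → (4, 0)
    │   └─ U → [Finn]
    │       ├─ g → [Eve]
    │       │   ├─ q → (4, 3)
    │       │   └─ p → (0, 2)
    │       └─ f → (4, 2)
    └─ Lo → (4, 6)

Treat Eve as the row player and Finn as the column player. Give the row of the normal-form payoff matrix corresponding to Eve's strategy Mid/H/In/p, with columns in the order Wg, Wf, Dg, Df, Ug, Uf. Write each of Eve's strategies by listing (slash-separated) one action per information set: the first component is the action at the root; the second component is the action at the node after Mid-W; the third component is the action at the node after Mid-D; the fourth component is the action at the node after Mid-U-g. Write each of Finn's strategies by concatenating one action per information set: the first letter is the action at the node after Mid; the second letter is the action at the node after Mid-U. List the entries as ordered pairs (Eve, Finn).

(1,5) (1,5) (3,1) (3,1) (0,2) (4,2)

vs Wg: Eve plays Mid → Finn plays W at [Mid] → Eve plays H at [Mid-W] → (1, 5)
vs Wf: Eve plays Mid → Finn plays W at [Mid] → Eve plays H at [Mid-W] → (1, 5)
vs Dg: Eve plays Mid → Finn plays D at [Mid] → Eve plays In at [Mid-D] → (3, 1)
vs Df: Eve plays Mid → Finn plays D at [Mid] → Eve plays In at [Mid-D] → (3, 1)
vs Ug: Eve plays Mid → Finn plays U at [Mid] → Finn plays g at [Mid-U] → Eve plays p at [Mid-U-g] → (0, 2)
vs Uf: Eve plays Mid → Finn plays U at [Mid] → Finn plays f at [Mid-U] → (4, 2)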